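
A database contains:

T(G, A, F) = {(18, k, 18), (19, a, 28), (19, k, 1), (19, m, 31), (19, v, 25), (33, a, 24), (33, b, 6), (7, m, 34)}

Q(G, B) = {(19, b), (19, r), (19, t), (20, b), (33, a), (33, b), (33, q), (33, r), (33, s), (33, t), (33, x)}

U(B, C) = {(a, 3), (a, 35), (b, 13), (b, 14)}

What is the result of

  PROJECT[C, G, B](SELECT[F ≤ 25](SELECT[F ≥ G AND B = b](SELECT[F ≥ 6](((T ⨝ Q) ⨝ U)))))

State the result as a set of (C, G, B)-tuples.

T ⋈ Q (natural join on G): {(19, a, 28, b), (19, a, 28, r), (19, a, 28, t), (19, k, 1, b), (19, k, 1, r), (19, k, 1, t), (19, m, 31, b), (19, m, 31, r), (19, m, 31, t), (19, v, 25, b), (19, v, 25, r), (19, v, 25, t), (33, a, 24, a), (33, a, 24, b), (33, a, 24, q), (33, a, 24, r), (33, a, 24, s), (33, a, 24, t), (33, a, 24, x), (33, b, 6, a), (33, b, 6, b), (33, b, 6, q), (33, b, 6, r), (33, b, 6, s), (33, b, 6, t), (33, b, 6, x)}
(T ⨝ Q) ⋈ U (natural join on B): {(19, a, 28, b, 13), (19, a, 28, b, 14), (19, k, 1, b, 13), (19, k, 1, b, 14), (19, m, 31, b, 13), (19, m, 31, b, 14), (19, v, 25, b, 13), (19, v, 25, b, 14), (33, a, 24, a, 3), (33, a, 24, a, 35), (33, a, 24, b, 13), (33, a, 24, b, 14), (33, b, 6, a, 3), (33, b, 6, a, 35), (33, b, 6, b, 13), (33, b, 6, b, 14)}
Filtering on F ≥ 6 leaves {(19, a, 28, b, 13), (19, a, 28, b, 14), (19, m, 31, b, 13), (19, m, 31, b, 14), (19, v, 25, b, 13), (19, v, 25, b, 14), (33, a, 24, a, 3), (33, a, 24, a, 35), (33, a, 24, b, 13), (33, a, 24, b, 14), (33, b, 6, a, 3), (33, b, 6, a, 35), (33, b, 6, b, 13), (33, b, 6, b, 14)}.
Filtering on F ≥ G AND B = b leaves {(19, a, 28, b, 13), (19, a, 28, b, 14), (19, m, 31, b, 13), (19, m, 31, b, 14), (19, v, 25, b, 13), (19, v, 25, b, 14)}.
Filtering on F ≤ 25 leaves {(19, v, 25, b, 13), (19, v, 25, b, 14)}.
π_{C, G, B} gives {(13, 19, b), (14, 19, b)}.

{(13, 19, b), (14, 19, b)}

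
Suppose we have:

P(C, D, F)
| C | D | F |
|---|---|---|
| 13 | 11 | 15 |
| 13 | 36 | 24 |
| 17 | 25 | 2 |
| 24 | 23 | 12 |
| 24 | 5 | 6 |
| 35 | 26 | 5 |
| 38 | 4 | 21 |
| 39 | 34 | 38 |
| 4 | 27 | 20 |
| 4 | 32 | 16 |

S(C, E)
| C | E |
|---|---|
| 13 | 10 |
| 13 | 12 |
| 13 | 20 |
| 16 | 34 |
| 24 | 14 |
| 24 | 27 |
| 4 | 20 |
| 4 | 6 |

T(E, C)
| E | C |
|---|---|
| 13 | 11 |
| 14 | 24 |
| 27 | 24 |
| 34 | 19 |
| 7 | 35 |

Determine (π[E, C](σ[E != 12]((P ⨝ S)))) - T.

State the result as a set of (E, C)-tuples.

Joining P and S on C yields {(13, 11, 15, 10), (13, 11, 15, 12), (13, 11, 15, 20), (13, 36, 24, 10), (13, 36, 24, 12), (13, 36, 24, 20), (24, 23, 12, 14), (24, 23, 12, 27), (24, 5, 6, 14), (24, 5, 6, 27), (4, 27, 20, 20), (4, 27, 20, 6), (4, 32, 16, 20), (4, 32, 16, 6)}.
Filtering on E != 12 leaves {(13, 11, 15, 10), (13, 11, 15, 20), (13, 36, 24, 10), (13, 36, 24, 20), (24, 23, 12, 14), (24, 23, 12, 27), (24, 5, 6, 14), (24, 5, 6, 27), (4, 27, 20, 20), (4, 27, 20, 6), (4, 32, 16, 20), (4, 32, 16, 6)}.
Keep only column(s) E, C (6 duplicate(s) eliminated): {(10, 13), (14, 24), (20, 13), (20, 4), (27, 24), (6, 4)}
Set difference of the two operands is {(10, 13), (20, 13), (20, 4), (6, 4)}.

{(10, 13), (20, 13), (20, 4), (6, 4)}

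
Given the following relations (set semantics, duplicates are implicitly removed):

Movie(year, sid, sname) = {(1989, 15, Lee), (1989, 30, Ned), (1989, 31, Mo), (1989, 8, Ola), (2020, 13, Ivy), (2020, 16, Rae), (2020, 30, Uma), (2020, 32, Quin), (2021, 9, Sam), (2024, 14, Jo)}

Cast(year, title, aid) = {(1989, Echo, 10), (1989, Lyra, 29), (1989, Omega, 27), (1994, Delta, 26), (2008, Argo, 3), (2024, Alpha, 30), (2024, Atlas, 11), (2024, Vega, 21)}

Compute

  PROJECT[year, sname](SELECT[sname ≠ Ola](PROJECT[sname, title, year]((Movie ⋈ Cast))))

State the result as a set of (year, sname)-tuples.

{(1989, Lee), (1989, Mo), (1989, Ned), (2024, Jo)}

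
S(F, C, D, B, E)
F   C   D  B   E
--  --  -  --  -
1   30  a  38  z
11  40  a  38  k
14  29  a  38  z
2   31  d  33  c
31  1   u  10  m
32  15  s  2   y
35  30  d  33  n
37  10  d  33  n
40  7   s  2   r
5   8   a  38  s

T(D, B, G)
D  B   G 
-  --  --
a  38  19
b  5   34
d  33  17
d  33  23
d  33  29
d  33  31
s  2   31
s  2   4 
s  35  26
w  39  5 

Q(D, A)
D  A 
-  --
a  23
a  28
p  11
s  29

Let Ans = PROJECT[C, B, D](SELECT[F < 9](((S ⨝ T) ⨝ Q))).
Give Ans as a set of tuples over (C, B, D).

{(30, 38, a), (8, 38, a)}

Joining S and T on D, B yields {(1, 30, a, 38, z, 19), (11, 40, a, 38, k, 19), (14, 29, a, 38, z, 19), (2, 31, d, 33, c, 17), (2, 31, d, 33, c, 23), (2, 31, d, 33, c, 29), (2, 31, d, 33, c, 31), (32, 15, s, 2, y, 31), (32, 15, s, 2, y, 4), (35, 30, d, 33, n, 17), (35, 30, d, 33, n, 23), (35, 30, d, 33, n, 29), (35, 30, d, 33, n, 31), (37, 10, d, 33, n, 17), (37, 10, d, 33, n, 23), (37, 10, d, 33, n, 29), (37, 10, d, 33, n, 31), (40, 7, s, 2, r, 31), (40, 7, s, 2, r, 4), (5, 8, a, 38, s, 19)}.
Joining (S ⨝ T) and Q on D yields {(1, 30, a, 38, z, 19, 23), (1, 30, a, 38, z, 19, 28), (11, 40, a, 38, k, 19, 23), (11, 40, a, 38, k, 19, 28), (14, 29, a, 38, z, 19, 23), (14, 29, a, 38, z, 19, 28), (32, 15, s, 2, y, 31, 29), (32, 15, s, 2, y, 4, 29), (40, 7, s, 2, r, 31, 29), (40, 7, s, 2, r, 4, 29), (5, 8, a, 38, s, 19, 23), (5, 8, a, 38, s, 19, 28)}.
Apply σ_{F < 9}; surviving tuples: {(1, 30, a, 38, z, 19, 23), (1, 30, a, 38, z, 19, 28), (5, 8, a, 38, s, 19, 23), (5, 8, a, 38, s, 19, 28)}
Keep only column(s) C, B, D (2 duplicate(s) eliminated): {(30, 38, a), (8, 38, a)}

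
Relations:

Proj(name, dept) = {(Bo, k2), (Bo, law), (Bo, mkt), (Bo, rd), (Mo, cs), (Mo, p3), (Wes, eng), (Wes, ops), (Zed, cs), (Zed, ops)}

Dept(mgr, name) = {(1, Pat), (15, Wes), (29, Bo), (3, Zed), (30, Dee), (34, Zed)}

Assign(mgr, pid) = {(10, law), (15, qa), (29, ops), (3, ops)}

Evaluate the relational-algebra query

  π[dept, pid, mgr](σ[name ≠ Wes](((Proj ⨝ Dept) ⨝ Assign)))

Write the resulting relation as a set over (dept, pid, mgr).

{(cs, ops, 3), (k2, ops, 29), (law, ops, 29), (mkt, ops, 29), (ops, ops, 3), (rd, ops, 29)}

Natural join on name: {(Bo, k2, 29), (Bo, law, 29), (Bo, mkt, 29), (Bo, rd, 29), (Wes, eng, 15), (Wes, ops, 15), (Zed, cs, 3), (Zed, cs, 34), (Zed, ops, 3), (Zed, ops, 34)}
Natural join on mgr: {(Bo, k2, 29, ops), (Bo, law, 29, ops), (Bo, mkt, 29, ops), (Bo, rd, 29, ops), (Wes, eng, 15, qa), (Wes, ops, 15, qa), (Zed, cs, 3, ops), (Zed, ops, 3, ops)}
Filtering on name ≠ Wes leaves {(Bo, k2, 29, ops), (Bo, law, 29, ops), (Bo, mkt, 29, ops), (Bo, rd, 29, ops), (Zed, cs, 3, ops), (Zed, ops, 3, ops)}.
Projecting to dept, pid, mgr: {(cs, ops, 3), (k2, ops, 29), (law, ops, 29), (mkt, ops, 29), (ops, ops, 3), (rd, ops, 29)}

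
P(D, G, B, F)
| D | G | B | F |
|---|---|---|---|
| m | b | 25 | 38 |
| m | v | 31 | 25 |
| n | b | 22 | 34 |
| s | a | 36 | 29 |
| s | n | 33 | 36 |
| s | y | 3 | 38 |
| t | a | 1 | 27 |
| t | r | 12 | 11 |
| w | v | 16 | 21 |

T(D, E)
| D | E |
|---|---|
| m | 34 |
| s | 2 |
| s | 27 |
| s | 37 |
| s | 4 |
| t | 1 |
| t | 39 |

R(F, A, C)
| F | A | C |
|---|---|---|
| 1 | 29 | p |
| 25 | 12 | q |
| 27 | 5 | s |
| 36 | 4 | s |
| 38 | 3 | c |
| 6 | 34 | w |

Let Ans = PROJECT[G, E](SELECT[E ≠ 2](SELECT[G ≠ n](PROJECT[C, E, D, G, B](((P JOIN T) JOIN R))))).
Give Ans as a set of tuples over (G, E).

Joining P and T on D yields {(m, b, 25, 38, 34), (m, v, 31, 25, 34), (s, a, 36, 29, 2), (s, a, 36, 29, 27), (s, a, 36, 29, 37), (s, a, 36, 29, 4), (s, n, 33, 36, 2), (s, n, 33, 36, 27), (s, n, 33, 36, 37), (s, n, 33, 36, 4), (s, y, 3, 38, 2), (s, y, 3, 38, 27), (s, y, 3, 38, 37), (s, y, 3, 38, 4), (t, a, 1, 27, 1), (t, a, 1, 27, 39), (t, r, 12, 11, 1), (t, r, 12, 11, 39)}.
Joining (P JOIN T) and R on F yields {(m, b, 25, 38, 34, 3, c), (m, v, 31, 25, 34, 12, q), (s, n, 33, 36, 2, 4, s), (s, n, 33, 36, 27, 4, s), (s, n, 33, 36, 37, 4, s), (s, n, 33, 36, 4, 4, s), (s, y, 3, 38, 2, 3, c), (s, y, 3, 38, 27, 3, c), (s, y, 3, 38, 37, 3, c), (s, y, 3, 38, 4, 3, c), (t, a, 1, 27, 1, 5, s), (t, a, 1, 27, 39, 5, s)}.
Keep only column(s) C, E, D, G, B: {(c, 2, s, y, 3), (c, 27, s, y, 3), (c, 34, m, b, 25), (c, 37, s, y, 3), (c, 4, s, y, 3), (q, 34, m, v, 31), (s, 1, t, a, 1), (s, 2, s, n, 33), (s, 27, s, n, 33), (s, 37, s, n, 33), (s, 39, t, a, 1), (s, 4, s, n, 33)}
Apply σ_{G ≠ n}; surviving tuples: {(c, 2, s, y, 3), (c, 27, s, y, 3), (c, 34, m, b, 25), (c, 37, s, y, 3), (c, 4, s, y, 3), (q, 34, m, v, 31), (s, 1, t, a, 1), (s, 39, t, a, 1)}
Apply σ_{E ≠ 2}; surviving tuples: {(c, 27, s, y, 3), (c, 34, m, b, 25), (c, 37, s, y, 3), (c, 4, s, y, 3), (q, 34, m, v, 31), (s, 1, t, a, 1), (s, 39, t, a, 1)}
Keep only column(s) G, E: {(a, 1), (a, 39), (b, 34), (v, 34), (y, 27), (y, 37), (y, 4)}

{(a, 1), (a, 39), (b, 34), (v, 34), (y, 27), (y, 37), (y, 4)}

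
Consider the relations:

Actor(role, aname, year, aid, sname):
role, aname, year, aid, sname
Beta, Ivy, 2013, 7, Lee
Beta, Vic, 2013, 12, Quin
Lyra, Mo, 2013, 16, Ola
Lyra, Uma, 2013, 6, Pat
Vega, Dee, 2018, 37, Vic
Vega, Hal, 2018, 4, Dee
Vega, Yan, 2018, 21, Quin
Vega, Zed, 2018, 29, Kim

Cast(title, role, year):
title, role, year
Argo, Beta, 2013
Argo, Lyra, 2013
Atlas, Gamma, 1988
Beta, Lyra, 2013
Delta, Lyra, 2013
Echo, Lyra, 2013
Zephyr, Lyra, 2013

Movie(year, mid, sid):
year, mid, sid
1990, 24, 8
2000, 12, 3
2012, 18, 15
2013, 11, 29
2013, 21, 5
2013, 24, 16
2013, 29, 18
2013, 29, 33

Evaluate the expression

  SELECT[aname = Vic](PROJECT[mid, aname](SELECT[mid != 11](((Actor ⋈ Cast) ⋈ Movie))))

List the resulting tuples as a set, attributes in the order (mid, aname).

{(21, Vic), (24, Vic), (29, Vic)}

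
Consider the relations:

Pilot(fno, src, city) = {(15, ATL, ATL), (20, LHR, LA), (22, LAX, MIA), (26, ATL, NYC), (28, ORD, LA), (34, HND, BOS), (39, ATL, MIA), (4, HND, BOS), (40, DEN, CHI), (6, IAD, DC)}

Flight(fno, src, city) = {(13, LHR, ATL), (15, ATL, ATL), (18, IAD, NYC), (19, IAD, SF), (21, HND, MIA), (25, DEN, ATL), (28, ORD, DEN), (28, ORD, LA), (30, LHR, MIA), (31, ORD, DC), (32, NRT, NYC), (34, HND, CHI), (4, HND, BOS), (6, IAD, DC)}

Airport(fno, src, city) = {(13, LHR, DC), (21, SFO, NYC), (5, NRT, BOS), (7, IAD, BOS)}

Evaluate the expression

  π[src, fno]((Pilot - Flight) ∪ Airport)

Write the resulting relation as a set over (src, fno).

{(ATL, 26), (ATL, 39), (DEN, 40), (HND, 34), (IAD, 7), (LAX, 22), (LHR, 13), (LHR, 20), (NRT, 5), (SFO, 21)}

Taking the difference: {(20, LHR, LA), (22, LAX, MIA), (26, ATL, NYC), (34, HND, BOS), (39, ATL, MIA), (40, DEN, CHI)}
Taking the union: {(13, LHR, DC), (20, LHR, LA), (21, SFO, NYC), (22, LAX, MIA), (26, ATL, NYC), (34, HND, BOS), (39, ATL, MIA), (40, DEN, CHI), (5, NRT, BOS), (7, IAD, BOS)}
π[src, fno]: project onto (src, fno) → {(ATL, 26), (ATL, 39), (DEN, 40), (HND, 34), (IAD, 7), (LAX, 22), (LHR, 13), (LHR, 20), (NRT, 5), (SFO, 21)}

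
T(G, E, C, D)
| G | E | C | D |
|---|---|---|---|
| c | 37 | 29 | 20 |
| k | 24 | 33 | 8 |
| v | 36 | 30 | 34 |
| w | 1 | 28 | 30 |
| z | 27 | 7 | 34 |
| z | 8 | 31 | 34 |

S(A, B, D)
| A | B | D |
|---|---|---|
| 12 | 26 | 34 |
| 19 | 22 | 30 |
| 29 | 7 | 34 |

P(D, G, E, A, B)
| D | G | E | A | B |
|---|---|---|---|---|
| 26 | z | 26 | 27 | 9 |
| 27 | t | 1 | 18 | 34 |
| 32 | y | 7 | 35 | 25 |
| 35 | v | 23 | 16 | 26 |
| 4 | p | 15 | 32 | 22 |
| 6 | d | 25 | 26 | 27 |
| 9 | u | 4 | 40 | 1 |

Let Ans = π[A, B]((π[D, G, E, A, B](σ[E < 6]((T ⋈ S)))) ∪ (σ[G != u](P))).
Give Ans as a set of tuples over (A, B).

{(16, 26), (18, 34), (19, 22), (26, 27), (27, 9), (32, 22), (35, 25)}

Natural join on D: {(v, 36, 30, 34, 12, 26), (v, 36, 30, 34, 29, 7), (w, 1, 28, 30, 19, 22), (z, 27, 7, 34, 12, 26), (z, 27, 7, 34, 29, 7), (z, 8, 31, 34, 12, 26), (z, 8, 31, 34, 29, 7)}
σ[E < 6]: keep tuples satisfying E < 6 → {(w, 1, 28, 30, 19, 22)}
π[D, G, E, A, B]: project onto (D, G, E, A, B) → {(30, w, 1, 19, 22)}
σ[G != u]: keep tuples satisfying G != u → {(26, z, 26, 27, 9), (27, t, 1, 18, 34), (32, y, 7, 35, 25), (35, v, 23, 16, 26), (4, p, 15, 32, 22), (6, d, 25, 26, 27)}
Taking the union: {(26, z, 26, 27, 9), (27, t, 1, 18, 34), (30, w, 1, 19, 22), (32, y, 7, 35, 25), (35, v, 23, 16, 26), (4, p, 15, 32, 22), (6, d, 25, 26, 27)}
π[A, B]: project onto (A, B) → {(16, 26), (18, 34), (19, 22), (26, 27), (27, 9), (32, 22), (35, 25)}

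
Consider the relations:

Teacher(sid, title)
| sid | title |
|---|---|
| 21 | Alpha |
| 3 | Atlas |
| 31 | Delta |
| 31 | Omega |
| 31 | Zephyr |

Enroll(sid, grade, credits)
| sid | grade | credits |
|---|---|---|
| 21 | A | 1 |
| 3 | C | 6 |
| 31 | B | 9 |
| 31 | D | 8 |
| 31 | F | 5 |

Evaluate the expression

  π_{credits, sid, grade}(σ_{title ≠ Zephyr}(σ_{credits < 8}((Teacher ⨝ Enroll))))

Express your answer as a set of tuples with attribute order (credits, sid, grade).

Joining Teacher and Enroll on sid yields {(21, Alpha, A, 1), (3, Atlas, C, 6), (31, Delta, B, 9), (31, Delta, D, 8), (31, Delta, F, 5), (31, Omega, B, 9), (31, Omega, D, 8), (31, Omega, F, 5), (31, Zephyr, B, 9), (31, Zephyr, D, 8), (31, Zephyr, F, 5)}.
Apply σ_{credits < 8}; surviving tuples: {(21, Alpha, A, 1), (3, Atlas, C, 6), (31, Delta, F, 5), (31, Omega, F, 5), (31, Zephyr, F, 5)}
Apply σ_{title ≠ Zephyr}; surviving tuples: {(21, Alpha, A, 1), (3, Atlas, C, 6), (31, Delta, F, 5), (31, Omega, F, 5)}
π[credits, sid, grade]: project onto (credits, sid, grade) (1 duplicate(s) eliminated) → {(1, 21, A), (5, 31, F), (6, 3, C)}

{(1, 21, A), (5, 31, F), (6, 3, C)}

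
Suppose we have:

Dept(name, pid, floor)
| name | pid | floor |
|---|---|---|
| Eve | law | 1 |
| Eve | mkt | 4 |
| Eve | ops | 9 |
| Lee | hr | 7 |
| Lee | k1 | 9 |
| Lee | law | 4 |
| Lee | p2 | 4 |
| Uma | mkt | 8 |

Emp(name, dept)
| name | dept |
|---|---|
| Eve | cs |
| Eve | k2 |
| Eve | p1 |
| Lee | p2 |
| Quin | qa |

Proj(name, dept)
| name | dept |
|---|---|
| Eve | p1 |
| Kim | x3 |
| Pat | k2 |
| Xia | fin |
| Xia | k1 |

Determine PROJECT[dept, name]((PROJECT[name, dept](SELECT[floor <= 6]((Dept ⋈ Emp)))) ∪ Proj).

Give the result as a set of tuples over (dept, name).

Natural join on name: {(Eve, law, 1, cs), (Eve, law, 1, k2), (Eve, law, 1, p1), (Eve, mkt, 4, cs), (Eve, mkt, 4, k2), (Eve, mkt, 4, p1), (Eve, ops, 9, cs), (Eve, ops, 9, k2), (Eve, ops, 9, p1), (Lee, hr, 7, p2), (Lee, k1, 9, p2), (Lee, law, 4, p2), (Lee, p2, 4, p2)}
σ[floor <= 6]: keep tuples satisfying floor <= 6 → {(Eve, law, 1, cs), (Eve, law, 1, k2), (Eve, law, 1, p1), (Eve, mkt, 4, cs), (Eve, mkt, 4, k2), (Eve, mkt, 4, p1), (Lee, law, 4, p2), (Lee, p2, 4, p2)}
π_{name, dept} gives {(Eve, cs), (Eve, k2), (Eve, p1), (Lee, p2)} (4 duplicate(s) eliminated).
Taking the union: {(Eve, cs), (Eve, k2), (Eve, p1), (Kim, x3), (Lee, p2), (Pat, k2), (Xia, fin), (Xia, k1)}
π_{dept, name} gives {(cs, Eve), (fin, Xia), (k1, Xia), (k2, Eve), (k2, Pat), (p1, Eve), (p2, Lee), (x3, Kim)}.

{(cs, Eve), (fin, Xia), (k1, Xia), (k2, Eve), (k2, Pat), (p1, Eve), (p2, Lee), (x3, Kim)}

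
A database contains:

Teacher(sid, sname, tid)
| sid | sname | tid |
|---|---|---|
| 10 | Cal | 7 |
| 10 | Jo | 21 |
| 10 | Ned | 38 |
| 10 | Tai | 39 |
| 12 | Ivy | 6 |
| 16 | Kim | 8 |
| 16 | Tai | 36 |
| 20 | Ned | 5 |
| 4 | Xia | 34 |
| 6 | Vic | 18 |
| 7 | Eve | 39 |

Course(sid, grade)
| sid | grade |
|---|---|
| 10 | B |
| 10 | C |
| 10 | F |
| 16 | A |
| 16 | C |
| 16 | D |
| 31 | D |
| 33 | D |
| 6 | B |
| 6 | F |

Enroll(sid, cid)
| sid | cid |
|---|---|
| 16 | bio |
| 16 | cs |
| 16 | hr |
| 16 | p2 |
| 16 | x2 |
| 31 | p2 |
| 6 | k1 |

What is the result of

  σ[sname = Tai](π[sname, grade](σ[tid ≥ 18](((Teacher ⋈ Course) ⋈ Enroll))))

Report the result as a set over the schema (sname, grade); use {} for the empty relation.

{(Tai, A), (Tai, C), (Tai, D)}

Teacher ⋈ Course (natural join on sid): {(10, Cal, 7, B), (10, Cal, 7, C), (10, Cal, 7, F), (10, Jo, 21, B), (10, Jo, 21, C), (10, Jo, 21, F), (10, Ned, 38, B), (10, Ned, 38, C), (10, Ned, 38, F), (10, Tai, 39, B), (10, Tai, 39, C), (10, Tai, 39, F), (16, Kim, 8, A), (16, Kim, 8, C), (16, Kim, 8, D), (16, Tai, 36, A), (16, Tai, 36, C), (16, Tai, 36, D), (6, Vic, 18, B), (6, Vic, 18, F)}
(Teacher ⋈ Course) ⋈ Enroll (natural join on sid): {(16, Kim, 8, A, bio), (16, Kim, 8, A, cs), (16, Kim, 8, A, hr), (16, Kim, 8, A, p2), (16, Kim, 8, A, x2), (16, Kim, 8, C, bio), (16, Kim, 8, C, cs), (16, Kim, 8, C, hr), (16, Kim, 8, C, p2), (16, Kim, 8, C, x2), (16, Kim, 8, D, bio), (16, Kim, 8, D, cs), (16, Kim, 8, D, hr), (16, Kim, 8, D, p2), (16, Kim, 8, D, x2), (16, Tai, 36, A, bio), (16, Tai, 36, A, cs), (16, Tai, 36, A, hr), (16, Tai, 36, A, p2), (16, Tai, 36, A, x2), (16, Tai, 36, C, bio), (16, Tai, 36, C, cs), (16, Tai, 36, C, hr), (16, Tai, 36, C, p2), (16, Tai, 36, C, x2), (16, Tai, 36, D, bio), (16, Tai, 36, D, cs), (16, Tai, 36, D, hr), (16, Tai, 36, D, p2), (16, Tai, 36, D, x2), (6, Vic, 18, B, k1), (6, Vic, 18, F, k1)}
σ[tid ≥ 18]: keep tuples satisfying tid ≥ 18 → {(16, Tai, 36, A, bio), (16, Tai, 36, A, cs), (16, Tai, 36, A, hr), (16, Tai, 36, A, p2), (16, Tai, 36, A, x2), (16, Tai, 36, C, bio), (16, Tai, 36, C, cs), (16, Tai, 36, C, hr), (16, Tai, 36, C, p2), (16, Tai, 36, C, x2), (16, Tai, 36, D, bio), (16, Tai, 36, D, cs), (16, Tai, 36, D, hr), (16, Tai, 36, D, p2), (16, Tai, 36, D, x2), (6, Vic, 18, B, k1), (6, Vic, 18, F, k1)}
Keep only column(s) sname, grade (12 duplicate(s) eliminated): {(Tai, A), (Tai, C), (Tai, D), (Vic, B), (Vic, F)}
σ[sname = Tai]: keep tuples satisfying sname = Tai → {(Tai, A), (Tai, C), (Tai, D)}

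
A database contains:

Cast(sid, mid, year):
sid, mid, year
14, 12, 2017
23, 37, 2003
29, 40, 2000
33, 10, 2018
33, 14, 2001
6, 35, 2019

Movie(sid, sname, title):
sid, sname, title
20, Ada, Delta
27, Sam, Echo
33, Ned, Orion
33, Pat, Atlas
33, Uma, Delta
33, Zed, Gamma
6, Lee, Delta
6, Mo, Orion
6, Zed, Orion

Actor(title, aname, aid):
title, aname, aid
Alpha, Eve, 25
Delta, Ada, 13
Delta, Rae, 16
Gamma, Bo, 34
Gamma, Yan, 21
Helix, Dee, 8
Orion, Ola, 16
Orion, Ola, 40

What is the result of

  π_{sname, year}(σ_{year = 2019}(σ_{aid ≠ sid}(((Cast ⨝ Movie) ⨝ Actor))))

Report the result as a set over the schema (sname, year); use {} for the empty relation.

{(Lee, 2019), (Mo, 2019), (Zed, 2019)}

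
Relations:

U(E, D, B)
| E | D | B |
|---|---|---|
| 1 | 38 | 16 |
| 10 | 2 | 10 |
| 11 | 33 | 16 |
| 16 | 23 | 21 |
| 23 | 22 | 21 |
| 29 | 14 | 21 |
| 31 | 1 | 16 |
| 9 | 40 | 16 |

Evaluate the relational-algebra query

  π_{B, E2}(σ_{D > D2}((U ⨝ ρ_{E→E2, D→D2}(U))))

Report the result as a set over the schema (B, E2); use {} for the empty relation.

ρ[E→E2, D→D2]: schema becomes (E2, D2, B); tuples unchanged.
U ⋈ ρ_{E→E2, D→D2}(U) (natural join on B): {(1, 38, 16, 1, 38), (1, 38, 16, 11, 33), (1, 38, 16, 31, 1), (1, 38, 16, 9, 40), (10, 2, 10, 10, 2), (11, 33, 16, 1, 38), (11, 33, 16, 11, 33), (11, 33, 16, 31, 1), (11, 33, 16, 9, 40), (16, 23, 21, 16, 23), (16, 23, 21, 23, 22), (16, 23, 21, 29, 14), (23, 22, 21, 16, 23), (23, 22, 21, 23, 22), (23, 22, 21, 29, 14), (29, 14, 21, 16, 23), (29, 14, 21, 23, 22), (29, 14, 21, 29, 14), (31, 1, 16, 1, 38), (31, 1, 16, 11, 33), (31, 1, 16, 31, 1), (31, 1, 16, 9, 40), (9, 40, 16, 1, 38), (9, 40, 16, 11, 33), (9, 40, 16, 31, 1), (9, 40, 16, 9, 40)}
Filtering on D > D2 leaves {(1, 38, 16, 11, 33), (1, 38, 16, 31, 1), (11, 33, 16, 31, 1), (16, 23, 21, 23, 22), (16, 23, 21, 29, 14), (23, 22, 21, 29, 14), (9, 40, 16, 1, 38), (9, 40, 16, 11, 33), (9, 40, 16, 31, 1)}.
π[B, E2]: project onto (B, E2) (4 duplicate(s) eliminated) → {(16, 1), (16, 11), (16, 31), (21, 23), (21, 29)}

{(16, 1), (16, 11), (16, 31), (21, 23), (21, 29)}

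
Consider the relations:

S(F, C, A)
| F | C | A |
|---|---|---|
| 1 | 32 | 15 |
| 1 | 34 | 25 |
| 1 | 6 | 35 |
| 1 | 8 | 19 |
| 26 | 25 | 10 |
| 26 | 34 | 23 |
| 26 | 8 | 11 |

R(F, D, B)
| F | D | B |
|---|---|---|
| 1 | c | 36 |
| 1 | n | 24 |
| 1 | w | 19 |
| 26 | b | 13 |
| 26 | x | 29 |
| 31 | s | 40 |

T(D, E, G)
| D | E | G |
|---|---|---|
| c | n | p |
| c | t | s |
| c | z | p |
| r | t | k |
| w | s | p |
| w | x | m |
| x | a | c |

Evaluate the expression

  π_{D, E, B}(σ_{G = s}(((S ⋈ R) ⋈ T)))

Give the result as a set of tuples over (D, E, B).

Natural join on F: {(1, 32, 15, c, 36), (1, 32, 15, n, 24), (1, 32, 15, w, 19), (1, 34, 25, c, 36), (1, 34, 25, n, 24), (1, 34, 25, w, 19), (1, 6, 35, c, 36), (1, 6, 35, n, 24), (1, 6, 35, w, 19), (1, 8, 19, c, 36), (1, 8, 19, n, 24), (1, 8, 19, w, 19), (26, 25, 10, b, 13), (26, 25, 10, x, 29), (26, 34, 23, b, 13), (26, 34, 23, x, 29), (26, 8, 11, b, 13), (26, 8, 11, x, 29)}
Natural join on D: {(1, 32, 15, c, 36, n, p), (1, 32, 15, c, 36, t, s), (1, 32, 15, c, 36, z, p), (1, 32, 15, w, 19, s, p), (1, 32, 15, w, 19, x, m), (1, 34, 25, c, 36, n, p), (1, 34, 25, c, 36, t, s), (1, 34, 25, c, 36, z, p), (1, 34, 25, w, 19, s, p), (1, 34, 25, w, 19, x, m), (1, 6, 35, c, 36, n, p), (1, 6, 35, c, 36, t, s), (1, 6, 35, c, 36, z, p), (1, 6, 35, w, 19, s, p), (1, 6, 35, w, 19, x, m), (1, 8, 19, c, 36, n, p), (1, 8, 19, c, 36, t, s), (1, 8, 19, c, 36, z, p), (1, 8, 19, w, 19, s, p), (1, 8, 19, w, 19, x, m), (26, 25, 10, x, 29, a, c), (26, 34, 23, x, 29, a, c), (26, 8, 11, x, 29, a, c)}
Selection G = s: {(1, 32, 15, c, 36, t, s), (1, 34, 25, c, 36, t, s), (1, 6, 35, c, 36, t, s), (1, 8, 19, c, 36, t, s)}
Keep only column(s) D, E, B (3 duplicate(s) eliminated): {(c, t, 36)}

{(c, t, 36)}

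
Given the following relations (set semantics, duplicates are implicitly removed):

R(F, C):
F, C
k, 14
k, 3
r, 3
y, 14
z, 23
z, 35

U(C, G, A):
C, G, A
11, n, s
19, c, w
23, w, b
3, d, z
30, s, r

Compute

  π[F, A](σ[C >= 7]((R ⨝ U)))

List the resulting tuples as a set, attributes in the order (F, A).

Joining R and U on C yields {(k, 3, d, z), (r, 3, d, z), (z, 23, w, b)}.
Filtering on C >= 7 leaves {(z, 23, w, b)}.
Projecting to F, A: {(z, b)}

{(z, b)}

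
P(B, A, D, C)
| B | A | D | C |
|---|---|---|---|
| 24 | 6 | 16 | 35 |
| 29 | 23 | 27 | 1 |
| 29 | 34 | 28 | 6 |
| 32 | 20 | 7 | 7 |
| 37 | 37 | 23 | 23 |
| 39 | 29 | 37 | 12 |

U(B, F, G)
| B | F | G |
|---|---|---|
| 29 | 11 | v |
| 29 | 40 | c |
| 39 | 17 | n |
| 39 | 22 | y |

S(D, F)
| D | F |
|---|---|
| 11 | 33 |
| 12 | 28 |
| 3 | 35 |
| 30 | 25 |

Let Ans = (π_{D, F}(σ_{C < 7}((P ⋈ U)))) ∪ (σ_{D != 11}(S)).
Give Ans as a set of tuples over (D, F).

{(12, 28), (27, 11), (27, 40), (28, 11), (28, 40), (3, 35), (30, 25)}

Natural join on B: {(29, 23, 27, 1, 11, v), (29, 23, 27, 1, 40, c), (29, 34, 28, 6, 11, v), (29, 34, 28, 6, 40, c), (39, 29, 37, 12, 17, n), (39, 29, 37, 12, 22, y)}
Selection C < 7: {(29, 23, 27, 1, 11, v), (29, 23, 27, 1, 40, c), (29, 34, 28, 6, 11, v), (29, 34, 28, 6, 40, c)}
π_{D, F} gives {(27, 11), (27, 40), (28, 11), (28, 40)}.
Selection D != 11: {(12, 28), (3, 35), (30, 25)}
Set union of the two operands is {(12, 28), (27, 11), (27, 40), (28, 11), (28, 40), (3, 35), (30, 25)}.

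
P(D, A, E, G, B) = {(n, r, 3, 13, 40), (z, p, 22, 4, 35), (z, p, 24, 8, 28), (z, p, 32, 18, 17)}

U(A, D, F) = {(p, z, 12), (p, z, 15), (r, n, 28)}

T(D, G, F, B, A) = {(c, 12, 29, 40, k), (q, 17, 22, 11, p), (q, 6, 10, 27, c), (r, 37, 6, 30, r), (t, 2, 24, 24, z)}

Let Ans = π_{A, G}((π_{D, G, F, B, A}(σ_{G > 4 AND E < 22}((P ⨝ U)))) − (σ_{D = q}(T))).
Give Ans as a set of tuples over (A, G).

Joining P and U on D, A yields {(n, r, 3, 13, 40, 28), (z, p, 22, 4, 35, 12), (z, p, 22, 4, 35, 15), (z, p, 24, 8, 28, 12), (z, p, 24, 8, 28, 15), (z, p, 32, 18, 17, 12), (z, p, 32, 18, 17, 15)}.
Filtering on G > 4 AND E < 22 leaves {(n, r, 3, 13, 40, 28)}.
Keep only column(s) D, G, F, B, A: {(n, 13, 28, 40, r)}
Filtering on D = q leaves {(q, 17, 22, 11, p), (q, 6, 10, 27, c)}.
Set difference of the two operands is {(n, 13, 28, 40, r)}.
Keep only column(s) A, G: {(r, 13)}

{(r, 13)}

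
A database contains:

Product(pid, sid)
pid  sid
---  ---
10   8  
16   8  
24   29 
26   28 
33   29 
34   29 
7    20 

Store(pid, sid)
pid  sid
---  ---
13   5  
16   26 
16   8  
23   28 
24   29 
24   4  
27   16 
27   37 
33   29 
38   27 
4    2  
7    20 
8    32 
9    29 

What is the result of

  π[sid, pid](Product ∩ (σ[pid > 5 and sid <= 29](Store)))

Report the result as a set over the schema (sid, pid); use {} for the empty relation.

{(20, 7), (29, 24), (29, 33), (8, 16)}

Filtering on pid > 5 and sid <= 29 leaves {(13, 5), (16, 26), (16, 8), (23, 28), (24, 29), (24, 4), (27, 16), (33, 29), (38, 27), (7, 20), (9, 29)}.
Set intersection of the two operands is {(16, 8), (24, 29), (33, 29), (7, 20)}.
Projecting to sid, pid: {(20, 7), (29, 24), (29, 33), (8, 16)}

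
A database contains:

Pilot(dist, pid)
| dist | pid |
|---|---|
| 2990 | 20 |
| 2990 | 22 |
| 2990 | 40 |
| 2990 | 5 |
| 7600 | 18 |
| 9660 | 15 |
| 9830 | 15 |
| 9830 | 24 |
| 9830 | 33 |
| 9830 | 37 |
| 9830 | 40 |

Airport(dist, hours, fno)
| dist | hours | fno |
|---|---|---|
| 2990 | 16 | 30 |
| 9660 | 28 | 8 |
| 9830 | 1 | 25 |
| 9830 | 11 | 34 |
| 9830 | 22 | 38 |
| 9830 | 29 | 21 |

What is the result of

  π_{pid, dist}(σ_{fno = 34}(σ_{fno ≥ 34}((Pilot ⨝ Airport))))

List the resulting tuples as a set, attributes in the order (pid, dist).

Pilot ⋈ Airport (natural join on dist): {(2990, 20, 16, 30), (2990, 22, 16, 30), (2990, 40, 16, 30), (2990, 5, 16, 30), (9660, 15, 28, 8), (9830, 15, 1, 25), (9830, 15, 11, 34), (9830, 15, 22, 38), (9830, 15, 29, 21), (9830, 24, 1, 25), (9830, 24, 11, 34), (9830, 24, 22, 38), (9830, 24, 29, 21), (9830, 33, 1, 25), (9830, 33, 11, 34), (9830, 33, 22, 38), (9830, 33, 29, 21), (9830, 37, 1, 25), (9830, 37, 11, 34), (9830, 37, 22, 38), (9830, 37, 29, 21), (9830, 40, 1, 25), (9830, 40, 11, 34), (9830, 40, 22, 38), (9830, 40, 29, 21)}
Selection fno ≥ 34: {(9830, 15, 11, 34), (9830, 15, 22, 38), (9830, 24, 11, 34), (9830, 24, 22, 38), (9830, 33, 11, 34), (9830, 33, 22, 38), (9830, 37, 11, 34), (9830, 37, 22, 38), (9830, 40, 11, 34), (9830, 40, 22, 38)}
Selection fno = 34: {(9830, 15, 11, 34), (9830, 24, 11, 34), (9830, 33, 11, 34), (9830, 37, 11, 34), (9830, 40, 11, 34)}
Keep only column(s) pid, dist: {(15, 9830), (24, 9830), (33, 9830), (37, 9830), (40, 9830)}

{(15, 9830), (24, 9830), (33, 9830), (37, 9830), (40, 9830)}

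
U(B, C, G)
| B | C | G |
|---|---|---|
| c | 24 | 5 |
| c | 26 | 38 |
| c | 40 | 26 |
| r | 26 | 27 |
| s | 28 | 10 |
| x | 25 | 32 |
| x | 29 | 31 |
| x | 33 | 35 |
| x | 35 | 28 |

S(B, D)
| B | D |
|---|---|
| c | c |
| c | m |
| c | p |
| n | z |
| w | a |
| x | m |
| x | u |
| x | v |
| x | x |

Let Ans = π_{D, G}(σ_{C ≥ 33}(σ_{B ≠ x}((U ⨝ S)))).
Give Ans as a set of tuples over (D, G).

{(c, 26), (m, 26), (p, 26)}

U ⋈ S (natural join on B): {(c, 24, 5, c), (c, 24, 5, m), (c, 24, 5, p), (c, 26, 38, c), (c, 26, 38, m), (c, 26, 38, p), (c, 40, 26, c), (c, 40, 26, m), (c, 40, 26, p), (x, 25, 32, m), (x, 25, 32, u), (x, 25, 32, v), (x, 25, 32, x), (x, 29, 31, m), (x, 29, 31, u), (x, 29, 31, v), (x, 29, 31, x), (x, 33, 35, m), (x, 33, 35, u), (x, 33, 35, v), (x, 33, 35, x), (x, 35, 28, m), (x, 35, 28, u), (x, 35, 28, v), (x, 35, 28, x)}
Apply σ_{B ≠ x}; surviving tuples: {(c, 24, 5, c), (c, 24, 5, m), (c, 24, 5, p), (c, 26, 38, c), (c, 26, 38, m), (c, 26, 38, p), (c, 40, 26, c), (c, 40, 26, m), (c, 40, 26, p)}
Apply σ_{C ≥ 33}; surviving tuples: {(c, 40, 26, c), (c, 40, 26, m), (c, 40, 26, p)}
π_{D, G} gives {(c, 26), (m, 26), (p, 26)}.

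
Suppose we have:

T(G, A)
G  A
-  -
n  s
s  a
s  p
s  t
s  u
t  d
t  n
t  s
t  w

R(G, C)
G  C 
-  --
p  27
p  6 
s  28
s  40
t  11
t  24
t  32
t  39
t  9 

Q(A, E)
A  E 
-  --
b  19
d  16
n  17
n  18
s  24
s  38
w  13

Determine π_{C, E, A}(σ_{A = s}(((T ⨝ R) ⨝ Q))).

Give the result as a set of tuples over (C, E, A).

{(11, 24, s), (11, 38, s), (24, 24, s), (24, 38, s), (32, 24, s), (32, 38, s), (39, 24, s), (39, 38, s), (9, 24, s), (9, 38, s)}

T ⋈ R (natural join on G): {(s, a, 28), (s, a, 40), (s, p, 28), (s, p, 40), (s, t, 28), (s, t, 40), (s, u, 28), (s, u, 40), (t, d, 11), (t, d, 24), (t, d, 32), (t, d, 39), (t, d, 9), (t, n, 11), (t, n, 24), (t, n, 32), (t, n, 39), (t, n, 9), (t, s, 11), (t, s, 24), (t, s, 32), (t, s, 39), (t, s, 9), (t, w, 11), (t, w, 24), (t, w, 32), (t, w, 39), (t, w, 9)}
(T ⨝ R) ⋈ Q (natural join on A): {(t, d, 11, 16), (t, d, 24, 16), (t, d, 32, 16), (t, d, 39, 16), (t, d, 9, 16), (t, n, 11, 17), (t, n, 11, 18), (t, n, 24, 17), (t, n, 24, 18), (t, n, 32, 17), (t, n, 32, 18), (t, n, 39, 17), (t, n, 39, 18), (t, n, 9, 17), (t, n, 9, 18), (t, s, 11, 24), (t, s, 11, 38), (t, s, 24, 24), (t, s, 24, 38), (t, s, 32, 24), (t, s, 32, 38), (t, s, 39, 24), (t, s, 39, 38), (t, s, 9, 24), (t, s, 9, 38), (t, w, 11, 13), (t, w, 24, 13), (t, w, 32, 13), (t, w, 39, 13), (t, w, 9, 13)}
Apply σ_{A = s}; surviving tuples: {(t, s, 11, 24), (t, s, 11, 38), (t, s, 24, 24), (t, s, 24, 38), (t, s, 32, 24), (t, s, 32, 38), (t, s, 39, 24), (t, s, 39, 38), (t, s, 9, 24), (t, s, 9, 38)}
π_{C, E, A} gives {(11, 24, s), (11, 38, s), (24, 24, s), (24, 38, s), (32, 24, s), (32, 38, s), (39, 24, s), (39, 38, s), (9, 24, s), (9, 38, s)}.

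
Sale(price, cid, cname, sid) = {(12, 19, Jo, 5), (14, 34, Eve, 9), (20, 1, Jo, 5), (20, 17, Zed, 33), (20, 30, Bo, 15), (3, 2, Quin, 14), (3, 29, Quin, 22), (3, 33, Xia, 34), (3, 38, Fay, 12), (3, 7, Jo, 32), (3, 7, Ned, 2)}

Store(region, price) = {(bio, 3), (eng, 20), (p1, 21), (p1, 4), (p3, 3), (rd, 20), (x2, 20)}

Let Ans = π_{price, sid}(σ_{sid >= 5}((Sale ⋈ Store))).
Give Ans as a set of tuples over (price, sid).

Natural join on price: {(20, 1, Jo, 5, eng), (20, 1, Jo, 5, rd), (20, 1, Jo, 5, x2), (20, 17, Zed, 33, eng), (20, 17, Zed, 33, rd), (20, 17, Zed, 33, x2), (20, 30, Bo, 15, eng), (20, 30, Bo, 15, rd), (20, 30, Bo, 15, x2), (3, 2, Quin, 14, bio), (3, 2, Quin, 14, p3), (3, 29, Quin, 22, bio), (3, 29, Quin, 22, p3), (3, 33, Xia, 34, bio), (3, 33, Xia, 34, p3), (3, 38, Fay, 12, bio), (3, 38, Fay, 12, p3), (3, 7, Jo, 32, bio), (3, 7, Jo, 32, p3), (3, 7, Ned, 2, bio), (3, 7, Ned, 2, p3)}
Filtering on sid >= 5 leaves {(20, 1, Jo, 5, eng), (20, 1, Jo, 5, rd), (20, 1, Jo, 5, x2), (20, 17, Zed, 33, eng), (20, 17, Zed, 33, rd), (20, 17, Zed, 33, x2), (20, 30, Bo, 15, eng), (20, 30, Bo, 15, rd), (20, 30, Bo, 15, x2), (3, 2, Quin, 14, bio), (3, 2, Quin, 14, p3), (3, 29, Quin, 22, bio), (3, 29, Quin, 22, p3), (3, 33, Xia, 34, bio), (3, 33, Xia, 34, p3), (3, 38, Fay, 12, bio), (3, 38, Fay, 12, p3), (3, 7, Jo, 32, bio), (3, 7, Jo, 32, p3)}.
Projecting to price, sid (11 duplicate(s) eliminated): {(20, 15), (20, 33), (20, 5), (3, 12), (3, 14), (3, 22), (3, 32), (3, 34)}

{(20, 15), (20, 33), (20, 5), (3, 12), (3, 14), (3, 22), (3, 32), (3, 34)}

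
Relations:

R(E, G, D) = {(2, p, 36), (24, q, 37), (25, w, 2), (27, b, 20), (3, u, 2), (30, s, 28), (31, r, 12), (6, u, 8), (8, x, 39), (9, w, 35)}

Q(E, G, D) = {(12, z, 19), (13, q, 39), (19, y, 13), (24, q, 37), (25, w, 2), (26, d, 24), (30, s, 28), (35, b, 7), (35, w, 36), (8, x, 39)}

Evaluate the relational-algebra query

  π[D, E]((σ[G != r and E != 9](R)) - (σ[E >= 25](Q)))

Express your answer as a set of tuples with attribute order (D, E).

Filtering on G != r and E != 9 leaves {(2, p, 36), (24, q, 37), (25, w, 2), (27, b, 20), (3, u, 2), (30, s, 28), (6, u, 8), (8, x, 39)}.
Filtering on E >= 25 leaves {(25, w, 2), (26, d, 24), (30, s, 28), (35, b, 7), (35, w, 36)}.
Set difference of the two operands is {(2, p, 36), (24, q, 37), (27, b, 20), (3, u, 2), (6, u, 8), (8, x, 39)}.
π_{D, E} gives {(2, 3), (20, 27), (36, 2), (37, 24), (39, 8), (8, 6)}.

{(2, 3), (20, 27), (36, 2), (37, 24), (39, 8), (8, 6)}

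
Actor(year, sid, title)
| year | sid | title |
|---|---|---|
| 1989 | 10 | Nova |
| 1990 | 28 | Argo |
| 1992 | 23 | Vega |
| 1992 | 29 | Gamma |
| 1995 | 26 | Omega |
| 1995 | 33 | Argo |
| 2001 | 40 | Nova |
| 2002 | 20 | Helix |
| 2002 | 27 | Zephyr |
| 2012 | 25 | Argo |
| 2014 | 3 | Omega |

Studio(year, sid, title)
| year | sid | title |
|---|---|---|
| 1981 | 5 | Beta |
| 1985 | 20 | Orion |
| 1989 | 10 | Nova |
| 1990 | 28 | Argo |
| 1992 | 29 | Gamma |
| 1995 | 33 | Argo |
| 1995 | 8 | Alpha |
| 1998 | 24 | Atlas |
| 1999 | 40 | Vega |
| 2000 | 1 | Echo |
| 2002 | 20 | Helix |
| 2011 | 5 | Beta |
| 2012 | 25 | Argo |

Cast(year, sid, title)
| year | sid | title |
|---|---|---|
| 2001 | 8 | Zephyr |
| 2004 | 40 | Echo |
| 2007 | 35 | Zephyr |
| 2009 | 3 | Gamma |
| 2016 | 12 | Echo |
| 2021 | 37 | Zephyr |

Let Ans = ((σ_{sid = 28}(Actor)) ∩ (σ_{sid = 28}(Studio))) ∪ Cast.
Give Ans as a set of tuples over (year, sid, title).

Apply σ_{sid = 28}; surviving tuples: {(1990, 28, Argo)}
Apply σ_{sid = 28}; surviving tuples: {(1990, 28, Argo)}
Intersection: {(1990, 28, Argo)} with {(1990, 28, Argo)} → {(1990, 28, Argo)}
Union: {(1990, 28, Argo)} with {(2001, 8, Zephyr), (2004, 40, Echo), (2007, 35, Zephyr), (2009, 3, Gamma), (2016, 12, Echo), (2021, 37, Zephyr)} → {(1990, 28, Argo), (2001, 8, Zephyr), (2004, 40, Echo), (2007, 35, Zephyr), (2009, 3, Gamma), (2016, 12, Echo), (2021, 37, Zephyr)}

{(1990, 28, Argo), (2001, 8, Zephyr), (2004, 40, Echo), (2007, 35, Zephyr), (2009, 3, Gamma), (2016, 12, Echo), (2021, 37, Zephyr)}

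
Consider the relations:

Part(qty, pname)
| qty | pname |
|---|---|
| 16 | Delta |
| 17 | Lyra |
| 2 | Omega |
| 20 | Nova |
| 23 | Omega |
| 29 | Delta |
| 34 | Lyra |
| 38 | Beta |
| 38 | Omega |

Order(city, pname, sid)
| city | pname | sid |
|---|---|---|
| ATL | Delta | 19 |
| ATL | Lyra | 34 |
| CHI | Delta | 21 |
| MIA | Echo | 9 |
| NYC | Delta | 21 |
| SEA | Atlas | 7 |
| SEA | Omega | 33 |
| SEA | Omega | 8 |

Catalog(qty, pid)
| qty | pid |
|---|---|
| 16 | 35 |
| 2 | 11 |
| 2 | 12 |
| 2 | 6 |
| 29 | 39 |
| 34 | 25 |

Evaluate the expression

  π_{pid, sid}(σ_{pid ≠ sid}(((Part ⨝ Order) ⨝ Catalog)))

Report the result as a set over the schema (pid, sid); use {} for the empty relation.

{(11, 33), (11, 8), (12, 33), (12, 8), (25, 34), (35, 19), (35, 21), (39, 19), (39, 21), (6, 33), (6, 8)}

Part ⋈ Order (natural join on pname): {(16, Delta, ATL, 19), (16, Delta, CHI, 21), (16, Delta, NYC, 21), (17, Lyra, ATL, 34), (2, Omega, SEA, 33), (2, Omega, SEA, 8), (23, Omega, SEA, 33), (23, Omega, SEA, 8), (29, Delta, ATL, 19), (29, Delta, CHI, 21), (29, Delta, NYC, 21), (34, Lyra, ATL, 34), (38, Omega, SEA, 33), (38, Omega, SEA, 8)}
(Part ⨝ Order) ⋈ Catalog (natural join on qty): {(16, Delta, ATL, 19, 35), (16, Delta, CHI, 21, 35), (16, Delta, NYC, 21, 35), (2, Omega, SEA, 33, 11), (2, Omega, SEA, 33, 12), (2, Omega, SEA, 33, 6), (2, Omega, SEA, 8, 11), (2, Omega, SEA, 8, 12), (2, Omega, SEA, 8, 6), (29, Delta, ATL, 19, 39), (29, Delta, CHI, 21, 39), (29, Delta, NYC, 21, 39), (34, Lyra, ATL, 34, 25)}
σ[pid ≠ sid]: keep tuples satisfying pid ≠ sid → {(16, Delta, ATL, 19, 35), (16, Delta, CHI, 21, 35), (16, Delta, NYC, 21, 35), (2, Omega, SEA, 33, 11), (2, Omega, SEA, 33, 12), (2, Omega, SEA, 33, 6), (2, Omega, SEA, 8, 11), (2, Omega, SEA, 8, 12), (2, Omega, SEA, 8, 6), (29, Delta, ATL, 19, 39), (29, Delta, CHI, 21, 39), (29, Delta, NYC, 21, 39), (34, Lyra, ATL, 34, 25)}
Projecting to pid, sid (2 duplicate(s) eliminated): {(11, 33), (11, 8), (12, 33), (12, 8), (25, 34), (35, 19), (35, 21), (39, 19), (39, 21), (6, 33), (6, 8)}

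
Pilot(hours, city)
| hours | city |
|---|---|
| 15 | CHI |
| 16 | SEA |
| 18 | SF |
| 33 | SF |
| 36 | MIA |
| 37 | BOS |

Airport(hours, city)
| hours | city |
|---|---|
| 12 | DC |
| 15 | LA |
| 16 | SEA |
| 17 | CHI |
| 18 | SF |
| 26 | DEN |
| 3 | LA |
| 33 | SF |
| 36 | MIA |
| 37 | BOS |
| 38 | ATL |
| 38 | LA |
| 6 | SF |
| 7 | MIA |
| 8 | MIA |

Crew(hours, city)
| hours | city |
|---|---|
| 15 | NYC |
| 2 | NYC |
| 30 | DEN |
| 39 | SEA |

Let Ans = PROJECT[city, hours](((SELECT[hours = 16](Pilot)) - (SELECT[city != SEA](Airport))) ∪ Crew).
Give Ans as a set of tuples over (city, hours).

Selection hours = 16: {(16, SEA)}
Selection city != SEA: {(12, DC), (15, LA), (17, CHI), (18, SF), (26, DEN), (3, LA), (33, SF), (36, MIA), (37, BOS), (38, ATL), (38, LA), (6, SF), (7, MIA), (8, MIA)}
Taking the difference: {(16, SEA)}
Taking the union: {(15, NYC), (16, SEA), (2, NYC), (30, DEN), (39, SEA)}
Projecting to city, hours: {(DEN, 30), (NYC, 15), (NYC, 2), (SEA, 16), (SEA, 39)}

{(DEN, 30), (NYC, 15), (NYC, 2), (SEA, 16), (SEA, 39)}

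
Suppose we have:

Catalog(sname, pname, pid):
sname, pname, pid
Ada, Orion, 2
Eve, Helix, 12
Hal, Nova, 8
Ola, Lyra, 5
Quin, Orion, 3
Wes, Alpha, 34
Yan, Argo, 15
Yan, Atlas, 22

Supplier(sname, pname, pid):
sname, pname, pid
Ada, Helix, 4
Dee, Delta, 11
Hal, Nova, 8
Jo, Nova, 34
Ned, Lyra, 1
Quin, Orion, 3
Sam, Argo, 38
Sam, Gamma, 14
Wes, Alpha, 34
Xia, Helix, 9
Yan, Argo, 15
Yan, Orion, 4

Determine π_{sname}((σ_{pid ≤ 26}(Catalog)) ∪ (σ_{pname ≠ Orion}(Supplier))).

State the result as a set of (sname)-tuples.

Filtering on pid ≤ 26 leaves {(Ada, Orion, 2), (Eve, Helix, 12), (Hal, Nova, 8), (Ola, Lyra, 5), (Quin, Orion, 3), (Yan, Argo, 15), (Yan, Atlas, 22)}.
Filtering on pname ≠ Orion leaves {(Ada, Helix, 4), (Dee, Delta, 11), (Hal, Nova, 8), (Jo, Nova, 34), (Ned, Lyra, 1), (Sam, Argo, 38), (Sam, Gamma, 14), (Wes, Alpha, 34), (Xia, Helix, 9), (Yan, Argo, 15)}.
Set union of the two operands is {(Ada, Helix, 4), (Ada, Orion, 2), (Dee, Delta, 11), (Eve, Helix, 12), (Hal, Nova, 8), (Jo, Nova, 34), (Ned, Lyra, 1), (Ola, Lyra, 5), (Quin, Orion, 3), (Sam, Argo, 38), (Sam, Gamma, 14), (Wes, Alpha, 34), (Xia, Helix, 9), (Yan, Argo, 15), (Yan, Atlas, 22)}.
Projecting to sname (3 duplicate(s) eliminated): {Ada, Dee, Eve, Hal, Jo, Ned, Ola, Quin, Sam, Wes, Xia, Yan}

{Ada, Dee, Eve, Hal, Jo, Ned, Ola, Quin, Sam, Wes, Xia, Yan}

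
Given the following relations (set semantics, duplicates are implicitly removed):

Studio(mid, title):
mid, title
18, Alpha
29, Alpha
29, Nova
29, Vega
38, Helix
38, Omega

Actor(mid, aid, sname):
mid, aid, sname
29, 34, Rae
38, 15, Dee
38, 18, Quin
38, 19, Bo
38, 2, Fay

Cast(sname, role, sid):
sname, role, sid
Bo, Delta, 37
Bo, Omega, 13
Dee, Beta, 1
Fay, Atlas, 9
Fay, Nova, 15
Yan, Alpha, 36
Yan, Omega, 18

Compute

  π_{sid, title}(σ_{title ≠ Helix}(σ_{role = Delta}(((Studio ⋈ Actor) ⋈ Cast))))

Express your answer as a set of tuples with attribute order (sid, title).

{(37, Omega)}

Natural join on mid: {(29, Alpha, 34, Rae), (29, Nova, 34, Rae), (29, Vega, 34, Rae), (38, Helix, 15, Dee), (38, Helix, 18, Quin), (38, Helix, 19, Bo), (38, Helix, 2, Fay), (38, Omega, 15, Dee), (38, Omega, 18, Quin), (38, Omega, 19, Bo), (38, Omega, 2, Fay)}
Natural join on sname: {(38, Helix, 15, Dee, Beta, 1), (38, Helix, 19, Bo, Delta, 37), (38, Helix, 19, Bo, Omega, 13), (38, Helix, 2, Fay, Atlas, 9), (38, Helix, 2, Fay, Nova, 15), (38, Omega, 15, Dee, Beta, 1), (38, Omega, 19, Bo, Delta, 37), (38, Omega, 19, Bo, Omega, 13), (38, Omega, 2, Fay, Atlas, 9), (38, Omega, 2, Fay, Nova, 15)}
Apply σ_{role = Delta}; surviving tuples: {(38, Helix, 19, Bo, Delta, 37), (38, Omega, 19, Bo, Delta, 37)}
Apply σ_{title ≠ Helix}; surviving tuples: {(38, Omega, 19, Bo, Delta, 37)}
π_{sid, title} gives {(37, Omega)}.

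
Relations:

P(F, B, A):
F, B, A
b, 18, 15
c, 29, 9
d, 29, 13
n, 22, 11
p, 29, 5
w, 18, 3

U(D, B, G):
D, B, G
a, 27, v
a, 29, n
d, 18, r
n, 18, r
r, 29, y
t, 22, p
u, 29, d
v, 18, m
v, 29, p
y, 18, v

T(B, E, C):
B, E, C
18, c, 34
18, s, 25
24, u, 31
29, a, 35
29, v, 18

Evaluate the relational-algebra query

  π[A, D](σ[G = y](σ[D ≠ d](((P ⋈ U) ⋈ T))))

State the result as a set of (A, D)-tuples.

Natural join on B: {(b, 18, 15, d, r), (b, 18, 15, n, r), (b, 18, 15, v, m), (b, 18, 15, y, v), (c, 29, 9, a, n), (c, 29, 9, r, y), (c, 29, 9, u, d), (c, 29, 9, v, p), (d, 29, 13, a, n), (d, 29, 13, r, y), (d, 29, 13, u, d), (d, 29, 13, v, p), (n, 22, 11, t, p), (p, 29, 5, a, n), (p, 29, 5, r, y), (p, 29, 5, u, d), (p, 29, 5, v, p), (w, 18, 3, d, r), (w, 18, 3, n, r), (w, 18, 3, v, m), (w, 18, 3, y, v)}
Natural join on B: {(b, 18, 15, d, r, c, 34), (b, 18, 15, d, r, s, 25), (b, 18, 15, n, r, c, 34), (b, 18, 15, n, r, s, 25), (b, 18, 15, v, m, c, 34), (b, 18, 15, v, m, s, 25), (b, 18, 15, y, v, c, 34), (b, 18, 15, y, v, s, 25), (c, 29, 9, a, n, a, 35), (c, 29, 9, a, n, v, 18), (c, 29, 9, r, y, a, 35), (c, 29, 9, r, y, v, 18), (c, 29, 9, u, d, a, 35), (c, 29, 9, u, d, v, 18), (c, 29, 9, v, p, a, 35), (c, 29, 9, v, p, v, 18), (d, 29, 13, a, n, a, 35), (d, 29, 13, a, n, v, 18), (d, 29, 13, r, y, a, 35), (d, 29, 13, r, y, v, 18), (d, 29, 13, u, d, a, 35), (d, 29, 13, u, d, v, 18), (d, 29, 13, v, p, a, 35), (d, 29, 13, v, p, v, 18), (p, 29, 5, a, n, a, 35), (p, 29, 5, a, n, v, 18), (p, 29, 5, r, y, a, 35), (p, 29, 5, r, y, v, 18), (p, 29, 5, u, d, a, 35), (p, 29, 5, u, d, v, 18), (p, 29, 5, v, p, a, 35), (p, 29, 5, v, p, v, 18), (w, 18, 3, d, r, c, 34), (w, 18, 3, d, r, s, 25), (w, 18, 3, n, r, c, 34), (w, 18, 3, n, r, s, 25), (w, 18, 3, v, m, c, 34), (w, 18, 3, v, m, s, 25), (w, 18, 3, y, v, c, 34), (w, 18, 3, y, v, s, 25)}
Filtering on D ≠ d leaves {(b, 18, 15, n, r, c, 34), (b, 18, 15, n, r, s, 25), (b, 18, 15, v, m, c, 34), (b, 18, 15, v, m, s, 25), (b, 18, 15, y, v, c, 34), (b, 18, 15, y, v, s, 25), (c, 29, 9, a, n, a, 35), (c, 29, 9, a, n, v, 18), (c, 29, 9, r, y, a, 35), (c, 29, 9, r, y, v, 18), (c, 29, 9, u, d, a, 35), (c, 29, 9, u, d, v, 18), (c, 29, 9, v, p, a, 35), (c, 29, 9, v, p, v, 18), (d, 29, 13, a, n, a, 35), (d, 29, 13, a, n, v, 18), (d, 29, 13, r, y, a, 35), (d, 29, 13, r, y, v, 18), (d, 29, 13, u, d, a, 35), (d, 29, 13, u, d, v, 18), (d, 29, 13, v, p, a, 35), (d, 29, 13, v, p, v, 18), (p, 29, 5, a, n, a, 35), (p, 29, 5, a, n, v, 18), (p, 29, 5, r, y, a, 35), (p, 29, 5, r, y, v, 18), (p, 29, 5, u, d, a, 35), (p, 29, 5, u, d, v, 18), (p, 29, 5, v, p, a, 35), (p, 29, 5, v, p, v, 18), (w, 18, 3, n, r, c, 34), (w, 18, 3, n, r, s, 25), (w, 18, 3, v, m, c, 34), (w, 18, 3, v, m, s, 25), (w, 18, 3, y, v, c, 34), (w, 18, 3, y, v, s, 25)}.
Filtering on G = y leaves {(c, 29, 9, r, y, a, 35), (c, 29, 9, r, y, v, 18), (d, 29, 13, r, y, a, 35), (d, 29, 13, r, y, v, 18), (p, 29, 5, r, y, a, 35), (p, 29, 5, r, y, v, 18)}.
Projecting to A, D (3 duplicate(s) eliminated): {(13, r), (5, r), (9, r)}

{(13, r), (5, r), (9, r)}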